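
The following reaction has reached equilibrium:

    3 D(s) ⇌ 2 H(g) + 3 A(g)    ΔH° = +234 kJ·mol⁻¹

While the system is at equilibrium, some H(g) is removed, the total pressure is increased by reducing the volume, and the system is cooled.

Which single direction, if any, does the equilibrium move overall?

cannot be determined

Removing H (g), a product, drives the reaction to the right.
Gas moles: reactants 0, products 5 (Δn_gas = +5). Compression shifts the system toward the side with fewer moles of gas — to the left.
The forward reaction is endothermic. Lowering T favours the exothermic direction — shift to the left.
The individual effects push in opposite directions; without quantitative information the net direction cannot be determined.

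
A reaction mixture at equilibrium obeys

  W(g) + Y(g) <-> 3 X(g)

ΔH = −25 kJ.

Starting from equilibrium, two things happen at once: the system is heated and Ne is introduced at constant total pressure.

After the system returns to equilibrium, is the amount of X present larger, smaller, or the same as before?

cannot be determined

The forward reaction is exothermic. Raising T favours the endothermic direction — shift to the left.
Adding inert gas at constant total pressure expands the volume and lowers every reacting partial pressure. With Δn_gas = 3 − 2 = +1, Q moves away from K toward the side with fewer gas moles, so the system shifts toward the side with more gas moles — to the right.
The two effects oppose each other, so the net shift — and hence the change in X — cannot be determined from the given information.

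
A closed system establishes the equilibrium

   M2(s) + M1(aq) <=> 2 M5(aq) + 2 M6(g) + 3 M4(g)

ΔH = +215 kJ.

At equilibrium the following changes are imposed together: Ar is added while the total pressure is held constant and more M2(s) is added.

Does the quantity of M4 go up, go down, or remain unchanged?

Adding inert gas at constant total pressure expands the volume and lowers every reacting partial pressure. With Δn_gas = 5 − 0 = +5, Q moves away from K toward the side with fewer gas moles, so the system shifts toward the side with more gas moles — to the right.
M2 is a pure solid; its activity is 1 regardless of amount, so Q is unaffected — no shift from this change.
The net shift is to the right. M4 is a product, so its amount increases.

increases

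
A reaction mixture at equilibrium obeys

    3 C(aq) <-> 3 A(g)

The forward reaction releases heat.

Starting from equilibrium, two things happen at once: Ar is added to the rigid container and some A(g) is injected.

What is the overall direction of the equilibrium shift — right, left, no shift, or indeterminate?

At constant volume, adding an inert gas leaves every reacting species' partial pressure unchanged, so Q is unchanged — no shift from this change.
Adding A (g), a product, drives the reaction to the left.
Only the nonzero effect(s) matter; the net shift is to the left.

left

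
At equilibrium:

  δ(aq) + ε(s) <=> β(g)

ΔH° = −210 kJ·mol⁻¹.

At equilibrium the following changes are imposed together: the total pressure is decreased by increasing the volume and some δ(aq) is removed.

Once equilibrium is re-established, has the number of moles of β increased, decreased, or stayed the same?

cannot be determined

Gas moles: reactants 0, products 1 (Δn_gas = +1). Expansion shifts the system toward the side with more moles of gas — to the right.
Removing δ (aq), a reactant, drives the reaction to the left.
The two effects oppose each other, so the net shift — and hence the change in β — cannot be determined from the given information.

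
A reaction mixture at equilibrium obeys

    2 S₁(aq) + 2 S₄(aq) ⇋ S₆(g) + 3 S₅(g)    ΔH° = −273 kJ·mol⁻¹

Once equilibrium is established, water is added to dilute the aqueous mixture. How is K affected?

The equilibrium constant depends only on temperature. This perturbation may move the position of equilibrium, but since T is unchanged, K itself is unchanged.

unchanged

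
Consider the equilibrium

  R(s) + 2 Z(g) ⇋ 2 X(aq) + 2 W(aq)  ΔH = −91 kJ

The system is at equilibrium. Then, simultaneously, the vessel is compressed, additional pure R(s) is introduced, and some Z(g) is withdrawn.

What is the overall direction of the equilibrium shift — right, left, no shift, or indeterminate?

cannot be determined

Gas moles: reactants 2, products 0 (Δn_gas = -2). Compression shifts the system toward the side with fewer moles of gas — to the right.
R is a pure solid; its activity is 1 regardless of amount, so Q is unaffected — no shift from this change.
Removing Z (g), a reactant, drives the reaction to the left.
The individual effects push in opposite directions; without quantitative information the net direction cannot be determined.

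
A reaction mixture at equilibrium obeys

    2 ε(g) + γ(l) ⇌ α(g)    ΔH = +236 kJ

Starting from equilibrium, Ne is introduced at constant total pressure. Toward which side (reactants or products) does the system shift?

Adding inert gas at constant total pressure expands the volume and lowers every reacting partial pressure. With Δn_gas = 1 − 2 = -1, Q moves away from K toward the side with fewer gas moles, so the system shifts toward the side with more gas moles — to the left.

left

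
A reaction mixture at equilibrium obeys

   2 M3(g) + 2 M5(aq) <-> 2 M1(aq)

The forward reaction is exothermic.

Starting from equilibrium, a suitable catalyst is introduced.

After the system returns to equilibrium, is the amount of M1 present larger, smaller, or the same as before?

unchanged

A catalyst speeds both forward and reverse rates equally; it changes neither Q nor K — no shift from this change.
No net shift occurs, so the amount of M1 is unchanged.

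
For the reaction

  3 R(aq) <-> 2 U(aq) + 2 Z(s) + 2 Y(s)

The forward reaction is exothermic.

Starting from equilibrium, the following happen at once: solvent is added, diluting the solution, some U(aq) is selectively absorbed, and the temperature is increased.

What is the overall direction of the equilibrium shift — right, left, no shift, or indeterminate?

Dilution lowers every aqueous concentration by the same factor. Δn_aq = 2 − 3 = -1, so the system shifts toward the side with more dissolved moles — to the left.
Removing U (aq), a product, drives the reaction to the right.
The forward reaction is exothermic. Raising T favours the endothermic direction — shift to the left.
The individual effects push in opposite directions; without quantitative information the net direction cannot be determined.

cannot be determined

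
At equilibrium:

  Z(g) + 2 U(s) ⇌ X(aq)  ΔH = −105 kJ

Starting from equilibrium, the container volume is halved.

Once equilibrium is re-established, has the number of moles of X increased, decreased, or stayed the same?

increases

Gas moles: reactants 1, products 0 (Δn_gas = -1). Compression shifts the system toward the side with fewer moles of gas — to the right.
The net shift is to the right. X is a product, so its amount increases.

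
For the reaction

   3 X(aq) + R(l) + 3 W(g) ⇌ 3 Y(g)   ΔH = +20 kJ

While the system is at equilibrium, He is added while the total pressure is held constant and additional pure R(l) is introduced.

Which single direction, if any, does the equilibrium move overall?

no shift

Adding inert gas at constant total pressure expands the volume, scaling every reacting partial pressure by the same factor. Δn_gas = 3 − 3 = 0, so Q is unchanged — no shift.
R is a pure liquid; its activity is 1 regardless of amount, so Q is unaffected — no shift from this change.
None of the changes alters Q relative to K, so there is no net shift.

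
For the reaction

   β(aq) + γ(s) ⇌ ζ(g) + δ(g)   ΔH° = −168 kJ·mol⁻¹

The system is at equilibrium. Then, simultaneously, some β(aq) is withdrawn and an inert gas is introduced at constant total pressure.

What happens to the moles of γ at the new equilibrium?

cannot be determined

Removing β (aq), a reactant, drives the reaction to the left.
Adding inert gas at constant total pressure expands the volume and lowers every reacting partial pressure. With Δn_gas = 2 − 0 = +2, Q moves away from K toward the side with fewer gas moles, so the system shifts toward the side with more gas moles — to the right.
The two effects oppose each other, so the net shift — and hence the change in γ — cannot be determined from the given information.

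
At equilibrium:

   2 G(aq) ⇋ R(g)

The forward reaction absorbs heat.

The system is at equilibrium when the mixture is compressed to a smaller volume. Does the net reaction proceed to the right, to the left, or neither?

left

Gas moles: reactants 0, products 1 (Δn_gas = +1). Compression shifts the system toward the side with fewer moles of gas — to the left.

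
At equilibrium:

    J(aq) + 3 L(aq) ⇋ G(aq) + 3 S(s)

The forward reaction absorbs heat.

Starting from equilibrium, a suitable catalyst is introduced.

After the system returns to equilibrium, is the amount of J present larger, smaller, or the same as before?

unchanged

A catalyst speeds both forward and reverse rates equally; it changes neither Q nor K — no shift from this change.
No net shift occurs, so the amount of J is unchanged.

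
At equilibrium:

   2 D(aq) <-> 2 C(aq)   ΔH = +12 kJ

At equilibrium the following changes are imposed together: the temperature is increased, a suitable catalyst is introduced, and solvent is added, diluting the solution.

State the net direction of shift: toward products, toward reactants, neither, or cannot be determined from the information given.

right

The forward reaction is endothermic. Raising T favours the endothermic direction — shift to the right.
A catalyst speeds both forward and reverse rates equally; it changes neither Q nor K — no shift from this change.
Dilution scales every aqueous concentration by the same factor. Δn_aq = 2 − 2 = 0, so Q is unchanged — no shift.
Only the nonzero effect(s) matter; the net shift is to the right.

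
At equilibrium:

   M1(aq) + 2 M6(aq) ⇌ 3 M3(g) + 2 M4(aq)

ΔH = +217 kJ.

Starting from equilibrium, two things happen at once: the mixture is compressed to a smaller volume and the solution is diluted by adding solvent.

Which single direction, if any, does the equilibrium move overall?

left

Gas moles: reactants 0, products 3 (Δn_gas = +3). Compression shifts the system toward the side with fewer moles of gas — to the left.
Dilution lowers every aqueous concentration by the same factor. Δn_aq = 2 − 3 = -1, so the system shifts toward the side with more dissolved moles — to the left.
All effects act in the same direction — net shift to the left.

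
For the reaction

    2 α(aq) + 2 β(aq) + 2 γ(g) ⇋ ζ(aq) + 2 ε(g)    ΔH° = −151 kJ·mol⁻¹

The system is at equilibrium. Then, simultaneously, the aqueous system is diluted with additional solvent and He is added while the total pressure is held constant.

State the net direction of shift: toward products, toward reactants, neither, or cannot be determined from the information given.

Dilution lowers every aqueous concentration by the same factor. Δn_aq = 1 − 4 = -3, so the system shifts toward the side with more dissolved moles — to the left.
Adding inert gas at constant total pressure expands the volume, scaling every reacting partial pressure by the same factor. Δn_gas = 2 − 2 = 0, so Q is unchanged — no shift.
Only the nonzero effect(s) matter; the net shift is to the left.

left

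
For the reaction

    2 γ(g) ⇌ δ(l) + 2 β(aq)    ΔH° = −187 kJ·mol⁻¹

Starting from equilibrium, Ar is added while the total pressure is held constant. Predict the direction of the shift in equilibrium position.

Adding inert gas at constant total pressure expands the volume and lowers every reacting partial pressure. With Δn_gas = 0 − 2 = -2, Q moves away from K toward the side with fewer gas moles, so the system shifts toward the side with more gas moles — to the left.

left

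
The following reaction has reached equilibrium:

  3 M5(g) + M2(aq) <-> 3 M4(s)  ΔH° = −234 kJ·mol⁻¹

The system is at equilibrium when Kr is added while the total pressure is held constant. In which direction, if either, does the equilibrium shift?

left

Adding inert gas at constant total pressure expands the volume and lowers every reacting partial pressure. With Δn_gas = 0 − 3 = -3, Q moves away from K toward the side with fewer gas moles, so the system shifts toward the side with more gas moles — to the left.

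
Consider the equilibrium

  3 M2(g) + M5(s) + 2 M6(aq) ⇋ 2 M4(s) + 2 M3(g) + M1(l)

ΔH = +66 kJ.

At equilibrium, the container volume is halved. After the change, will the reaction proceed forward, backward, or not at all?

Gas moles: reactants 3, products 2 (Δn_gas = -1). Compression shifts the system toward the side with fewer moles of gas — to the right.

right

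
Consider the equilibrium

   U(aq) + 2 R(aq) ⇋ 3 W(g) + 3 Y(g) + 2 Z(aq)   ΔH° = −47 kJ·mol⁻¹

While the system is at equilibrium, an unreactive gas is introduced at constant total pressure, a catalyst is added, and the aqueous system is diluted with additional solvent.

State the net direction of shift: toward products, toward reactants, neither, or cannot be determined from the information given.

Adding inert gas at constant total pressure expands the volume and lowers every reacting partial pressure. With Δn_gas = 6 − 0 = +6, Q moves away from K toward the side with fewer gas moles, so the system shifts toward the side with more gas moles — to the right.
A catalyst speeds both forward and reverse rates equally; it changes neither Q nor K — no shift from this change.
Dilution lowers every aqueous concentration by the same factor. Δn_aq = 2 − 3 = -1, so the system shifts toward the side with more dissolved moles — to the left.
The individual effects push in opposite directions; without quantitative information the net direction cannot be determined.

cannot be determined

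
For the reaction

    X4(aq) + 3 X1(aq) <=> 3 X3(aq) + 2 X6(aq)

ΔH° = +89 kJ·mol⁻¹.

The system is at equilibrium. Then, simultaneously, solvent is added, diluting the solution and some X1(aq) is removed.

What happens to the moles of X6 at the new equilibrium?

cannot be determined

Dilution lowers every aqueous concentration by the same factor. Δn_aq = 5 − 4 = +1, so the system shifts toward the side with more dissolved moles — to the right.
Removing X1 (aq), a reactant, drives the reaction to the left.
The two effects oppose each other, so the net shift — and hence the change in X6 — cannot be determined from the given information.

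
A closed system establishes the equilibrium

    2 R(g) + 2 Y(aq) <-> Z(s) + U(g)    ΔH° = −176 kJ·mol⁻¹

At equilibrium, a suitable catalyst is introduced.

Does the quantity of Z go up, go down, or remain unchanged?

unchanged

A catalyst speeds both forward and reverse rates equally; it changes neither Q nor K — no shift from this change.
No net shift occurs, so the amount of Z is unchanged.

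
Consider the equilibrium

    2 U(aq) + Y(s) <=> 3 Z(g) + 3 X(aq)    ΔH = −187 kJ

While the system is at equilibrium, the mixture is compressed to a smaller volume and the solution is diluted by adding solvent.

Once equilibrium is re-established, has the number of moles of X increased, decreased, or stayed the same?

Gas moles: reactants 0, products 3 (Δn_gas = +3). Compression shifts the system toward the side with fewer moles of gas — to the left.
Dilution lowers every aqueous concentration by the same factor. Δn_aq = 3 − 2 = +1, so the system shifts toward the side with more dissolved moles — to the right.
The two effects oppose each other, so the net shift — and hence the change in X — cannot be determined from the given information.

cannot be determined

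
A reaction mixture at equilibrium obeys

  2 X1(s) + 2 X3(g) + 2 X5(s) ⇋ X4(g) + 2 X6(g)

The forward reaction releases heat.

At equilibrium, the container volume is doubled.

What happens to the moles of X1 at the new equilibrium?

decreases

Gas moles: reactants 2, products 3 (Δn_gas = +1). Expansion shifts the system toward the side with more moles of gas — to the right.
The net shift is to the right. X1 is a reactant, so its amount decreases.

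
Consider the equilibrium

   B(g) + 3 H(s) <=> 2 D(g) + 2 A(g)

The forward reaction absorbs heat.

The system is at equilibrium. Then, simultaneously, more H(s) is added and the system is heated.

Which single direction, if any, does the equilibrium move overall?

H is a pure solid; its activity is 1 regardless of amount, so Q is unaffected — no shift from this change.
The forward reaction is endothermic. Raising T favours the endothermic direction — shift to the right.
Only the nonzero effect(s) matter; the net shift is to the right.

right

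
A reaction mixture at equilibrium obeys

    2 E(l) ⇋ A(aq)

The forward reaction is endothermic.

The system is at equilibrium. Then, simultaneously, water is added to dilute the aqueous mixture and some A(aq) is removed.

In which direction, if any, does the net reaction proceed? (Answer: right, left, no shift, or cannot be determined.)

Dilution lowers every aqueous concentration by the same factor. Δn_aq = 1 − 0 = +1, so the system shifts toward the side with more dissolved moles — to the right.
Removing A (aq), a product, drives the reaction to the right.
All effects act in the same direction — net shift to the right.

right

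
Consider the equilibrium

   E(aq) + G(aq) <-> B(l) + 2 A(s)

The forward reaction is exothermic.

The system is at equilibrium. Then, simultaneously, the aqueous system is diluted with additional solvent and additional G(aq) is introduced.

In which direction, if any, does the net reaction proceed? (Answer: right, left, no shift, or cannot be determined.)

Dilution lowers every aqueous concentration by the same factor. Δn_aq = 0 − 2 = -2, so the system shifts toward the side with more dissolved moles — to the left.
Adding G (aq), a reactant, drives the reaction to the right.
The individual effects push in opposite directions; without quantitative information the net direction cannot be determined.

cannot be determined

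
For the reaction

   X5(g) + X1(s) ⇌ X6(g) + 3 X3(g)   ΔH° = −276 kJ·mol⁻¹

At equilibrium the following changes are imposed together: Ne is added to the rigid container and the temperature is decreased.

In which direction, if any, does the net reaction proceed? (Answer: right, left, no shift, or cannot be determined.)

right

At constant volume, adding an inert gas leaves every reacting species' partial pressure unchanged, so Q is unchanged — no shift from this change.
The forward reaction is exothermic. Lowering T favours the exothermic direction — shift to the right.
Only the nonzero effect(s) matter; the net shift is to the right.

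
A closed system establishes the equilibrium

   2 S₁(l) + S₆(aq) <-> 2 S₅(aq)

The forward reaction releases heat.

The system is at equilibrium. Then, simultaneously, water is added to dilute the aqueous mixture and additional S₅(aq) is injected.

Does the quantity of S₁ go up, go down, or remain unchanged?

Dilution lowers every aqueous concentration by the same factor. Δn_aq = 2 − 1 = +1, so the system shifts toward the side with more dissolved moles — to the right.
Adding S₅ (aq), a product, drives the reaction to the left.
The two effects oppose each other, so the net shift — and hence the change in S₁ — cannot be determined from the given information.

cannot be determined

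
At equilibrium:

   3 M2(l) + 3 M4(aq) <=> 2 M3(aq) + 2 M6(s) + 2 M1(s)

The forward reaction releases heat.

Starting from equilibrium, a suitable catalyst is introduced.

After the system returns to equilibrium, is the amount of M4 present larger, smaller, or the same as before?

A catalyst speeds both forward and reverse rates equally; it changes neither Q nor K — no shift from this change.
No net shift occurs, so the amount of M4 is unchanged.

unchanged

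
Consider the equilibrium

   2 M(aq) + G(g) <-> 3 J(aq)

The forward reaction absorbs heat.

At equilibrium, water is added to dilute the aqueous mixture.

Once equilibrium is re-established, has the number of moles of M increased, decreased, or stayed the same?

decreases

Dilution lowers every aqueous concentration by the same factor. Δn_aq = 3 − 2 = +1, so the system shifts toward the side with more dissolved moles — to the right.
The net shift is to the right. M is a reactant, so its amount decreases.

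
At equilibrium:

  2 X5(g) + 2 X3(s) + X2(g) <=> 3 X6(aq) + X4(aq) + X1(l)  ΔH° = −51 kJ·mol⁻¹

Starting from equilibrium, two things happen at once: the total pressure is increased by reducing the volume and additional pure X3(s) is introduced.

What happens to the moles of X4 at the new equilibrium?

Gas moles: reactants 3, products 0 (Δn_gas = -3). Compression shifts the system toward the side with fewer moles of gas — to the right.
X3 is a pure solid; its activity is 1 regardless of amount, so Q is unaffected — no shift from this change.
The net shift is to the right. X4 is a product, so its amount increases.

increases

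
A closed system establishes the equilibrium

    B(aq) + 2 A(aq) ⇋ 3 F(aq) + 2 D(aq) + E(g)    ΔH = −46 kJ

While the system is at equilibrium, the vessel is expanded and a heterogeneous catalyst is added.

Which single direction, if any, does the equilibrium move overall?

Gas moles: reactants 0, products 1 (Δn_gas = +1). Expansion shifts the system toward the side with more moles of gas — to the right.
A catalyst speeds both forward and reverse rates equally; it changes neither Q nor K — no shift from this change.
Only the nonzero effect(s) matter; the net shift is to the right.

right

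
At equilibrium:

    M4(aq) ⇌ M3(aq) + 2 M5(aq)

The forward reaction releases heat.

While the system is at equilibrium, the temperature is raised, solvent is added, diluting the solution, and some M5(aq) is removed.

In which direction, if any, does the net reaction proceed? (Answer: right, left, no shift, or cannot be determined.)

The forward reaction is exothermic. Raising T favours the endothermic direction — shift to the left.
Dilution lowers every aqueous concentration by the same factor. Δn_aq = 3 − 1 = +2, so the system shifts toward the side with more dissolved moles — to the right.
Removing M5 (aq), a product, drives the reaction to the right.
The individual effects push in opposite directions; without quantitative information the net direction cannot be determined.

cannot be determined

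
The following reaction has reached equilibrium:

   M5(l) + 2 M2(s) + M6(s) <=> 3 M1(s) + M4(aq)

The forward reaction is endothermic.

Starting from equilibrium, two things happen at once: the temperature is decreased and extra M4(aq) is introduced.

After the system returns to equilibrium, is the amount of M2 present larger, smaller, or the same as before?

increases

The forward reaction is endothermic. Lowering T favours the exothermic direction — shift to the left.
Adding M4 (aq), a product, drives the reaction to the left.
The net shift is to the left. M2 is a reactant, so its amount increases.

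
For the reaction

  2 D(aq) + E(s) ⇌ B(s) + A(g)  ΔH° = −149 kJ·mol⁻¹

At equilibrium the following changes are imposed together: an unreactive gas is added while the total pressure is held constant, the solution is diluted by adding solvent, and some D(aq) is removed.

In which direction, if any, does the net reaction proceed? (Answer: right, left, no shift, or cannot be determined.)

cannot be determined

Adding inert gas at constant total pressure expands the volume and lowers every reacting partial pressure. With Δn_gas = 1 − 0 = +1, Q moves away from K toward the side with fewer gas moles, so the system shifts toward the side with more gas moles — to the right.
Dilution lowers every aqueous concentration by the same factor. Δn_aq = 0 − 2 = -2, so the system shifts toward the side with more dissolved moles — to the left.
Removing D (aq), a reactant, drives the reaction to the left.
The individual effects push in opposite directions; without quantitative information the net direction cannot be determined.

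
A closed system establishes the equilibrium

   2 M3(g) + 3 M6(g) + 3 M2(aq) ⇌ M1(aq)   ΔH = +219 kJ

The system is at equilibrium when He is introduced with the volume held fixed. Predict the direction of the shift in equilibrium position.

no shift

At constant volume, adding an inert gas leaves every reacting species' partial pressure unchanged, so Q is unchanged — no shift from this change.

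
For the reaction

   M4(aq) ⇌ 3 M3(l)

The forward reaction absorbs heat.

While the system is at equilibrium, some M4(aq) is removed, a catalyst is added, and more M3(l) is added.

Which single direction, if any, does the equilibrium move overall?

Removing M4 (aq), a reactant, drives the reaction to the left.
A catalyst speeds both forward and reverse rates equally; it changes neither Q nor K — no shift from this change.
M3 is a pure liquid; its activity is 1 regardless of amount, so Q is unaffected — no shift from this change.
Only the nonzero effect(s) matter; the net shift is to the left.

left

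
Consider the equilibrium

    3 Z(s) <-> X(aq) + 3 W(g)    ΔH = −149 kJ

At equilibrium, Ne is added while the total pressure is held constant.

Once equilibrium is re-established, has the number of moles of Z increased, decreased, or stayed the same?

decreases

Adding inert gas at constant total pressure expands the volume and lowers every reacting partial pressure. With Δn_gas = 3 − 0 = +3, Q moves away from K toward the side with fewer gas moles, so the system shifts toward the side with more gas moles — to the right.
The net shift is to the right. Z is a reactant, so its amount decreases.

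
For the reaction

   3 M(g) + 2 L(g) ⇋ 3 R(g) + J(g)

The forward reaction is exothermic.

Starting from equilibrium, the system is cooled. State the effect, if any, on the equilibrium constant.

K depends on temperature via the van 't Hoff relation. The forward reaction is exothermic, so lowering T increases K.

increases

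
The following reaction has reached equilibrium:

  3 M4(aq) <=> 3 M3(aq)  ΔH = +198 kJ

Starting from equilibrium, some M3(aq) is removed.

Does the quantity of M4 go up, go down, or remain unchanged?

Removing M3 (aq), a product, drives the reaction to the right.
The net shift is to the right. M4 is a reactant, so its amount decreases.

decreases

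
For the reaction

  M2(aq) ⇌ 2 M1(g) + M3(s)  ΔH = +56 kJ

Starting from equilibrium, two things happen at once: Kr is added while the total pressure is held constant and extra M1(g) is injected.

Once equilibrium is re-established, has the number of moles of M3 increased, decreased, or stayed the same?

cannot be determined

Adding inert gas at constant total pressure expands the volume and lowers every reacting partial pressure. With Δn_gas = 2 − 0 = +2, Q moves away from K toward the side with fewer gas moles, so the system shifts toward the side with more gas moles — to the right.
Adding M1 (g), a product, drives the reaction to the left.
The two effects oppose each other, so the net shift — and hence the change in M3 — cannot be determined from the given information.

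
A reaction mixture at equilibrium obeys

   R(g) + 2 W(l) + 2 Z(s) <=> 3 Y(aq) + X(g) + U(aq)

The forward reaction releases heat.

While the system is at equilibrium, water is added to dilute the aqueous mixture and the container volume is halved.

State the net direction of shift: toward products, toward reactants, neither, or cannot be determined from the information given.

right

Dilution lowers every aqueous concentration by the same factor. Δn_aq = 4 − 0 = +4, so the system shifts toward the side with more dissolved moles — to the right.
Gas moles: reactants 1, products 1. Δn_gas = 0, so a volume change leaves Q equal to K — no shift from this change.
Only the nonzero effect(s) matter; the net shift is to the right.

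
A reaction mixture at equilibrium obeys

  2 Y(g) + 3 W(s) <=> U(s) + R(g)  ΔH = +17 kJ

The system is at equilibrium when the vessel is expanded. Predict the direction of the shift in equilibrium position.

Gas moles: reactants 2, products 1 (Δn_gas = -1). Expansion shifts the system toward the side with more moles of gas — to the left.

left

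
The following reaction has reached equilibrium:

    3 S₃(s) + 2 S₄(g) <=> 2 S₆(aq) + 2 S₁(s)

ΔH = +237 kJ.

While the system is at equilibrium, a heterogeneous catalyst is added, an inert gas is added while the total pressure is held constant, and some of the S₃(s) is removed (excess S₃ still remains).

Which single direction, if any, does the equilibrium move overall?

A catalyst speeds both forward and reverse rates equally; it changes neither Q nor K — no shift from this change.
Adding inert gas at constant total pressure expands the volume and lowers every reacting partial pressure. With Δn_gas = 0 − 2 = -2, Q moves away from K toward the side with fewer gas moles, so the system shifts toward the side with more gas moles — to the left.
S₃ is a pure solid; its activity is 1 regardless of amount, so Q is unaffected — no shift from this change.
Only the nonzero effect(s) matter; the net shift is to the left.

left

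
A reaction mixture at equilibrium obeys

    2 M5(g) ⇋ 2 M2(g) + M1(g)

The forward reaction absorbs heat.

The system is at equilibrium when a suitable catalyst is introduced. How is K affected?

unchanged

The equilibrium constant depends only on temperature. This perturbation changes neither the position of equilibrium nor K.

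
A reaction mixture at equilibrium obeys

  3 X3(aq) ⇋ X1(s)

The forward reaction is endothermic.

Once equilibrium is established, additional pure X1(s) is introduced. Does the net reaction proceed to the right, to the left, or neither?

no shift

X1 is a pure solid; its activity is 1 regardless of amount, so Q is unaffected — no shift from this change.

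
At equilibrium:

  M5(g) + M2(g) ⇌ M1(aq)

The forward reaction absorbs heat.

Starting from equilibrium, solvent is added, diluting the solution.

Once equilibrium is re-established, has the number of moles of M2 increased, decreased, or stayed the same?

decreases

Dilution lowers every aqueous concentration by the same factor. Δn_aq = 1 − 0 = +1, so the system shifts toward the side with more dissolved moles — to the right.
The net shift is to the right. M2 is a reactant, so its amount decreases.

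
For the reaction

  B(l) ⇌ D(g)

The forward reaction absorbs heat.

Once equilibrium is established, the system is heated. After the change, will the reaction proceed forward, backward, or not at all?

right

The forward reaction is endothermic. Raising T favours the endothermic direction — shift to the right.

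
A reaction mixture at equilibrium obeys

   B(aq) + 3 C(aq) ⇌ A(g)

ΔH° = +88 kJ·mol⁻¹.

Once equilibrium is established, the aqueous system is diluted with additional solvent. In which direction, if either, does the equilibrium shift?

Dilution lowers every aqueous concentration by the same factor. Δn_aq = 0 − 4 = -4, so the system shifts toward the side with more dissolved moles — to the left.

left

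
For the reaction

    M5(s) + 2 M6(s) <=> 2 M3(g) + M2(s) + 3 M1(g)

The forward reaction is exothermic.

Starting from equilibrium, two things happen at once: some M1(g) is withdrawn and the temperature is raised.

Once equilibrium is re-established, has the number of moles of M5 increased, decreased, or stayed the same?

Removing M1 (g), a product, drives the reaction to the right.
The forward reaction is exothermic. Raising T favours the endothermic direction — shift to the left.
The two effects oppose each other, so the net shift — and hence the change in M5 — cannot be determined from the given information.

cannot be determined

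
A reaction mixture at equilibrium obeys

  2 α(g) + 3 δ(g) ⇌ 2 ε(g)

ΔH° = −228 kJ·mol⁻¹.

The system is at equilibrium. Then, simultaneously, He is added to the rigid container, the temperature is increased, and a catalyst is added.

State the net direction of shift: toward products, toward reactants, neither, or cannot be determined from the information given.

At constant volume, adding an inert gas leaves every reacting species' partial pressure unchanged, so Q is unchanged — no shift from this change.
The forward reaction is exothermic. Raising T favours the endothermic direction — shift to the left.
A catalyst speeds both forward and reverse rates equally; it changes neither Q nor K — no shift from this change.
Only the nonzero effect(s) matter; the net shift is to the left.

left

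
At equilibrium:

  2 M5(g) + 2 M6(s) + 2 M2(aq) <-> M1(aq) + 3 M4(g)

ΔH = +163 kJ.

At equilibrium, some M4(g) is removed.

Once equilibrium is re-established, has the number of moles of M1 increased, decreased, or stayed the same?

Removing M4 (g), a product, drives the reaction to the right.
The net shift is to the right. M1 is a product, so its amount increases.

increases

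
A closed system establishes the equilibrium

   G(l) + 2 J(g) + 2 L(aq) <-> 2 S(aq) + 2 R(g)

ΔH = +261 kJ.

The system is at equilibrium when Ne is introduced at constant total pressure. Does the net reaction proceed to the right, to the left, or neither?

no shift

Adding inert gas at constant total pressure expands the volume, scaling every reacting partial pressure by the same factor. Δn_gas = 2 − 2 = 0, so Q is unchanged — no shift.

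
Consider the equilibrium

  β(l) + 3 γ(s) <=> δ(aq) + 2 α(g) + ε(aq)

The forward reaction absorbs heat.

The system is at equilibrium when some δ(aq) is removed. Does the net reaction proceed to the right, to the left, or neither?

Removing δ (aq), a product, drives the reaction to the right.

right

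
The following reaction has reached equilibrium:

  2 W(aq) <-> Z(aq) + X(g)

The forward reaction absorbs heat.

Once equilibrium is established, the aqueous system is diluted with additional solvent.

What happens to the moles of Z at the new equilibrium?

decreases

Dilution lowers every aqueous concentration by the same factor. Δn_aq = 1 − 2 = -1, so the system shifts toward the side with more dissolved moles — to the left.
The net shift is to the left. Z is a product, so its amount decreases.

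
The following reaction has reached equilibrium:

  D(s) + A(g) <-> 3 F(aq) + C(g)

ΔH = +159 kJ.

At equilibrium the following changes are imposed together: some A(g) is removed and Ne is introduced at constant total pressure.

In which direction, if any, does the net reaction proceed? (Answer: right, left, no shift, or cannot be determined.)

Removing A (g), a reactant, drives the reaction to the left.
Adding inert gas at constant total pressure expands the volume, scaling every reacting partial pressure by the same factor. Δn_gas = 1 − 1 = 0, so Q is unchanged — no shift.
Only the nonzero effect(s) matter; the net shift is to the left.

left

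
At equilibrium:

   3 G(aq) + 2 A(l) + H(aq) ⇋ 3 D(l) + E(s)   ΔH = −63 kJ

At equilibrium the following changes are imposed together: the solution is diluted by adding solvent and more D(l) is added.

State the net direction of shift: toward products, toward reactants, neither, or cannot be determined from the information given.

Dilution lowers every aqueous concentration by the same factor. Δn_aq = 0 − 4 = -4, so the system shifts toward the side with more dissolved moles — to the left.
D is a pure liquid; its activity is 1 regardless of amount, so Q is unaffected — no shift from this change.
Only the nonzero effect(s) matter; the net shift is to the left.

left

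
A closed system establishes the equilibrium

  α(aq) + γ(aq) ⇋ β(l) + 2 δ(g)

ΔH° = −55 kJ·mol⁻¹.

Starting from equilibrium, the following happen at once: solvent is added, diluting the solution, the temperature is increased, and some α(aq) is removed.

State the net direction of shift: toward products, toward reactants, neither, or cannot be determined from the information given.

Dilution lowers every aqueous concentration by the same factor. Δn_aq = 0 − 2 = -2, so the system shifts toward the side with more dissolved moles — to the left.
The forward reaction is exothermic. Raising T favours the endothermic direction — shift to the left.
Removing α (aq), a reactant, drives the reaction to the left.
All effects act in the same direction — net shift to the left.

left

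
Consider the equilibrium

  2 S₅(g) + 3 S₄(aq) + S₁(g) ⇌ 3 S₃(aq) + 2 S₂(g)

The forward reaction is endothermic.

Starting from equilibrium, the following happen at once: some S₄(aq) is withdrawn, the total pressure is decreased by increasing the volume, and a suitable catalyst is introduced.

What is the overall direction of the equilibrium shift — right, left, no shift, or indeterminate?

Removing S₄ (aq), a reactant, drives the reaction to the left.
Gas moles: reactants 3, products 2 (Δn_gas = -1). Expansion shifts the system toward the side with more moles of gas — to the left.
A catalyst speeds both forward and reverse rates equally; it changes neither Q nor K — no shift from this change.
Only the nonzero effect(s) matter; the net shift is to the left.

left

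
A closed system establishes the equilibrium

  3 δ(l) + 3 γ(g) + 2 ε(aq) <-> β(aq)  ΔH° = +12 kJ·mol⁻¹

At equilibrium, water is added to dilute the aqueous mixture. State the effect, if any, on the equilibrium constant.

unchanged

The equilibrium constant depends only on temperature. This perturbation may move the position of equilibrium, but since T is unchanged, K itself is unchanged.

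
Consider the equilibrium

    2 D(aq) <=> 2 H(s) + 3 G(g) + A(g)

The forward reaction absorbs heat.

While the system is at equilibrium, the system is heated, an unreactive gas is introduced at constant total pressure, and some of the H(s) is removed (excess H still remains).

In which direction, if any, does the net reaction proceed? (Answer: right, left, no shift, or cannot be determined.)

right

The forward reaction is endothermic. Raising T favours the endothermic direction — shift to the right.
Adding inert gas at constant total pressure expands the volume and lowers every reacting partial pressure. With Δn_gas = 4 − 0 = +4, Q moves away from K toward the side with fewer gas moles, so the system shifts toward the side with more gas moles — to the right.
H is a pure solid; its activity is 1 regardless of amount, so Q is unaffected — no shift from this change.
Only the nonzero effect(s) matter; the net shift is to the right.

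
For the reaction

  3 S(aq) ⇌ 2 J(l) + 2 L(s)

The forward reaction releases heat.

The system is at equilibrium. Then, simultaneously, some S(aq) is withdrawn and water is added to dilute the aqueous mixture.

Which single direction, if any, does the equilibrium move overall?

left

Removing S (aq), a reactant, drives the reaction to the left.
Dilution lowers every aqueous concentration by the same factor. Δn_aq = 0 − 3 = -3, so the system shifts toward the side with more dissolved moles — to the left.
All effects act in the same direction — net shift to the left.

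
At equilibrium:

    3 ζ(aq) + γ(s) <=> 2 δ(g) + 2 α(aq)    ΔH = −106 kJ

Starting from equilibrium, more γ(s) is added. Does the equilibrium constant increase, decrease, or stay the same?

unchanged

The equilibrium constant depends only on temperature. This perturbation changes neither the position of equilibrium nor K.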